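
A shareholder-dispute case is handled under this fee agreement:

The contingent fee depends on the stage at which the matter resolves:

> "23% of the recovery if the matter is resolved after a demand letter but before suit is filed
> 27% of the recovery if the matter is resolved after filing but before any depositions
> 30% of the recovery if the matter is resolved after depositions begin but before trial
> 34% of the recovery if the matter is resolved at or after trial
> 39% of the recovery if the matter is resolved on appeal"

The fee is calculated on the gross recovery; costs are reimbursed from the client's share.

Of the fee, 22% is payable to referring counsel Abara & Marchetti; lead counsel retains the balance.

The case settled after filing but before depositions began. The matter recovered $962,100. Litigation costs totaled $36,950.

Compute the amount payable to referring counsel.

Fee base is the gross recovery, $962,100; costs are reimbursed separately.
The matter settled after filing but before depositions began, so the 27% rate applies.
$962,100 × 27% = $259,767.00
Referral share: 22% of $259,767.00 = $57,148.74; lead counsel retains $259,767.00 − $57,148.74 = $202,618.26.

$57,148.74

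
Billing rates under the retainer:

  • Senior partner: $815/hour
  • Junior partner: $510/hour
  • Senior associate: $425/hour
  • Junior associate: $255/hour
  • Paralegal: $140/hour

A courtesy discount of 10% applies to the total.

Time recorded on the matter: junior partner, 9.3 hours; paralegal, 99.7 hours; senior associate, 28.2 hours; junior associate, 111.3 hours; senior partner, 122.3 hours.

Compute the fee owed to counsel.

Senior partner: 122.3 × $815 = $99,674.50
Junior partner: 9.3 × $510 = $4,743.00
Senior associate: 28.2 × $425 = $11,985.00
Junior associate: 111.3 × $255 = $28,381.50
Paralegal: 99.7 × $140 = $13,958.00
Subtotal: $158,742.00
Less 10% discount: −$15,874.20
Total: $158,742.00 − $15,874.20 = $142,867.80

$142,867.80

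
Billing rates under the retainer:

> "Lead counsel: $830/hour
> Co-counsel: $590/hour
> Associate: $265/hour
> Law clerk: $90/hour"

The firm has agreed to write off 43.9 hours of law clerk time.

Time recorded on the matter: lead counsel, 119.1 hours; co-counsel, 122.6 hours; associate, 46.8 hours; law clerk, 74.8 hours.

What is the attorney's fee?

$186,370.00

Lead counsel: 119.1 × $830 = $98,853.00
Co-counsel: 122.6 × $590 = $72,334.00
Associate: 46.8 × $265 = $12,402.00
Law clerk: 74.8 × $90 = $6,732.00
Subtotal: $190,321.00
Write-off: 43.9 × $90 = $3,951.00
Total: $190,321.00 − $3,951.00 = $186,370.00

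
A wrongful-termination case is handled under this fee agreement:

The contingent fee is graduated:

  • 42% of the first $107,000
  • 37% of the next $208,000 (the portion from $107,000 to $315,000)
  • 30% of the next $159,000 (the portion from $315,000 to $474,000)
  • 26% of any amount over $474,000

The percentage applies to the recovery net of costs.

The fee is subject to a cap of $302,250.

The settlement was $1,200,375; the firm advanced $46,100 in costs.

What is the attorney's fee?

$302,250.00

Fee base (net of costs): $1,200,375 − $46,100 = $1,154,275
First $107,000 at 42% = $44,940.00
Next $208,000 at 37% = $76,960.00
Next $159,000 at 30% = $47,700.00
Remaining $680,275 at 26% = $176,871.50
Fee: $44,940.00 + $76,960.00 + $47,700.00 + $176,871.50 = $346,471.50
$346,471.50 exceeds the $302,250 cap, so the fee is capped at $302,250.00.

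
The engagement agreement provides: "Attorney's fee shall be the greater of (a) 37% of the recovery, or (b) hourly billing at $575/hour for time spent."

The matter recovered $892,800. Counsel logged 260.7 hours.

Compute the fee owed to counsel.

$330,336.00

(a) 37% of $892,800 = $330,336.00
(b) 260.7 × $575 = $149,902.50
The greater is (a): $330,336.00.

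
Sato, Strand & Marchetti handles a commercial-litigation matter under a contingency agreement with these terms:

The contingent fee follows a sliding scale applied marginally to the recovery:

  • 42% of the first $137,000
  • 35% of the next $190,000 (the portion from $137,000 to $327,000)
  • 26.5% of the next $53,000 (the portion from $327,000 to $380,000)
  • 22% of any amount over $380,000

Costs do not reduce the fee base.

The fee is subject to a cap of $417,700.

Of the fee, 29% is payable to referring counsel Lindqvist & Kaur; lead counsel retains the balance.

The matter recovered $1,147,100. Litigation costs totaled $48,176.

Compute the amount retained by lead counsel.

Fee base is the gross recovery, $1,147,100; costs are reimbursed separately.
First $137,000 at 42% = $57,540.00
Next $190,000 at 35% = $66,500.00
Next $53,000 at 26.5% = $14,045.00
Remaining $767,100 at 22% = $168,762.00
Fee: $57,540.00 + $66,500.00 + $14,045.00 + $168,762.00 = $306,847.00
$306,847.00 is under the $417,700 cap.
Referral share: 29% of $306,847.00 = $88,985.63; lead counsel retains $306,847.00 − $88,985.63 = $217,861.37.

$217,861.37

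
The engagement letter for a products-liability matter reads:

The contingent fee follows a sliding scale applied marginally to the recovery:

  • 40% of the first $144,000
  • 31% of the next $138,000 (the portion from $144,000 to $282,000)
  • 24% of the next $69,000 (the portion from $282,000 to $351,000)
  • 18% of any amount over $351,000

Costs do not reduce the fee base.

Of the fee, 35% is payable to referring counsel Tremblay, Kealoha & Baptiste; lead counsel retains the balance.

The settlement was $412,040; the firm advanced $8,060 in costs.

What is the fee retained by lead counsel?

$83,152.68

Fee base is the gross recovery, $412,040; costs are reimbursed separately.
First $144,000 at 40% = $57,600.00
Next $138,000 at 31% = $42,780.00
Next $69,000 at 24% = $16,560.00
Remaining $61,040 at 18% = $10,987.20
Fee: $57,600.00 + $42,780.00 + $16,560.00 + $10,987.20 = $127,927.20
Referral share: 35% of $127,927.20 = $44,774.52; lead counsel retains $127,927.20 − $44,774.52 = $83,152.68.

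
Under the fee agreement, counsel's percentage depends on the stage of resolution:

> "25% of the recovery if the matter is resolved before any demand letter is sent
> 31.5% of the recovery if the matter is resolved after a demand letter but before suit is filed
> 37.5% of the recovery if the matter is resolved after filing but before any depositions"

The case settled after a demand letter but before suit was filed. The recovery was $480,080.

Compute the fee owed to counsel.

$151,225.20

The matter settled after a demand letter but before suit was filed, so the 31.5% rate applies.
$480,080 × 31.5% = $151,225.20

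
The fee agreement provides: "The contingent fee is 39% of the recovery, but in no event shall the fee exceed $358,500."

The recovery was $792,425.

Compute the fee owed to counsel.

39% of $792,425 = $309,045.75
That is under the $358,500 cap.

$309,045.75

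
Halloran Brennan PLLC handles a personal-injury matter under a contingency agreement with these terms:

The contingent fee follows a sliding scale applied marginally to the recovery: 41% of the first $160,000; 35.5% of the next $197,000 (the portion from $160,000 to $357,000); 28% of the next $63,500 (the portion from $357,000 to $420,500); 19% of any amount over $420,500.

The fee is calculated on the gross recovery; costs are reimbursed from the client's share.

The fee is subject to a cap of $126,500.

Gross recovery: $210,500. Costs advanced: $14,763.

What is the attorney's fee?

$83,527.50

Fee base is the gross recovery, $210,500; costs are reimbursed separately.
First $160,000 at 41% = $65,600.00
Remaining $50,500 at 35.5% = $17,927.50
Fee: $65,600.00 + $17,927.50 = $83,527.50
$83,527.50 is under the $126,500 cap.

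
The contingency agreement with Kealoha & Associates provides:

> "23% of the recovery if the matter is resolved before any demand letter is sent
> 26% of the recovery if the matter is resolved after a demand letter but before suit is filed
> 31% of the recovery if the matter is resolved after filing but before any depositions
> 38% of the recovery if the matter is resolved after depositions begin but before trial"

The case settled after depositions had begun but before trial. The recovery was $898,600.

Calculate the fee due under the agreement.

$341,468.00

The matter settled after depositions had begun but before trial, so the 38% rate applies.
$898,600 × 38% = $341,468.00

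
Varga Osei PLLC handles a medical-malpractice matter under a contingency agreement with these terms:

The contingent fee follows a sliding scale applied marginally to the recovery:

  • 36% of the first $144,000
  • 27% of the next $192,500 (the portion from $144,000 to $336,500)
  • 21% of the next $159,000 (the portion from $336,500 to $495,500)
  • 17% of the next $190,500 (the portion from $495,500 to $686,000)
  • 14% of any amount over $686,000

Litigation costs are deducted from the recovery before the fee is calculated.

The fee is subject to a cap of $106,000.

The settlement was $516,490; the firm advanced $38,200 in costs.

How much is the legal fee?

Fee base (net of costs): $516,490 − $38,200 = $478,290
First $144,000 at 36% = $51,840.00
Next $192,500 at 27% = $51,975.00
Remaining $141,790 at 21% = $29,775.90
Fee: $51,840.00 + $51,975.00 + $29,775.90 = $133,590.90
$133,590.90 exceeds the $106,000 cap, so the fee is capped at $106,000.00.

$106,000.00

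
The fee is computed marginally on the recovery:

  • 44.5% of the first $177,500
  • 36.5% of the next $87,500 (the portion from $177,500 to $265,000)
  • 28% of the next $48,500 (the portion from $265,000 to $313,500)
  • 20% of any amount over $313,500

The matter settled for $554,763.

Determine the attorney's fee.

$172,757.60

First $177,500 at 44.5% = $78,987.50
Next $87,500 at 36.5% = $31,937.50
Next $48,500 at 28% = $13,580.00
Remaining $241,263 at 20% = $48,252.60
Fee: $78,987.50 + $31,937.50 + $13,580.00 + $48,252.60 = $172,757.60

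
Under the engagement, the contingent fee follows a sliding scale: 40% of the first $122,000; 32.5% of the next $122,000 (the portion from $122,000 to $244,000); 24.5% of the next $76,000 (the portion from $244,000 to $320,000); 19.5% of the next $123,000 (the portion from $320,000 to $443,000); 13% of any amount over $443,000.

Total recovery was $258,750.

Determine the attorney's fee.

$92,063.75

First $122,000 at 40% = $48,800.00
Next $122,000 at 32.5% = $39,650.00
Remaining $14,750 at 24.5% = $3,613.75
Fee: $48,800.00 + $39,650.00 + $3,613.75 = $92,063.75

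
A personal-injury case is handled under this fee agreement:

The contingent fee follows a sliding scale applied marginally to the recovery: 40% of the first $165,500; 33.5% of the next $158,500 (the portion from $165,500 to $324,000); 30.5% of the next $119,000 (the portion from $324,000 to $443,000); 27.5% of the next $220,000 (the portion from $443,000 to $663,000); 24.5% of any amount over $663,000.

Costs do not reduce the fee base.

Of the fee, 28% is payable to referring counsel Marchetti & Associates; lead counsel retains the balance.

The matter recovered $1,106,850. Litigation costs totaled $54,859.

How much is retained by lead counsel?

$233,881.74

Fee base is the gross recovery, $1,106,850; costs are reimbursed separately.
First $165,500 at 40% = $66,200.00
Next $158,500 at 33.5% = $53,097.50
Next $119,000 at 30.5% = $36,295.00
Next $220,000 at 27.5% = $60,500.00
Remaining $443,850 at 24.5% = $108,743.25
Fee: $66,200.00 + $53,097.50 + $36,295.00 + $60,500.00 + $108,743.25 = $324,835.75
Referral share: 28% of $324,835.75 = $90,954.01; lead counsel retains $324,835.75 − $90,954.01 = $233,881.74.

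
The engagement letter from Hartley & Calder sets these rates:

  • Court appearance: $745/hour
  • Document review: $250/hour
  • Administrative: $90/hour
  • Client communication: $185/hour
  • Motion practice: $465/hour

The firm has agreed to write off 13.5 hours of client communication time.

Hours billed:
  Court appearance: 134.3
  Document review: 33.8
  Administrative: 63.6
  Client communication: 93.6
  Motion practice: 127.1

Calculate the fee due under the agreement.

$188,147.50

Court appearance: 134.3 × $745 = $100,053.50
Document review: 33.8 × $250 = $8,450.00
Administrative: 63.6 × $90 = $5,724.00
Client communication: 93.6 × $185 = $17,316.00
Motion practice: 127.1 × $465 = $59,101.50
Subtotal: $190,645.00
Write-off: 13.5 × $185 = $2,497.50
Total: $190,645.00 − $2,497.50 = $188,147.50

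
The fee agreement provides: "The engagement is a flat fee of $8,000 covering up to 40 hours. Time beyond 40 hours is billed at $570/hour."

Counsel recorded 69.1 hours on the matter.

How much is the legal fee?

Flat fee: $8,000.00
Excess hours: 69.1 − 40 = 29.1
Overrun: 29.1 × $570 = $16,587.00
Total: $8,000.00 + $16,587.00 = $24,587.00

$24,587.00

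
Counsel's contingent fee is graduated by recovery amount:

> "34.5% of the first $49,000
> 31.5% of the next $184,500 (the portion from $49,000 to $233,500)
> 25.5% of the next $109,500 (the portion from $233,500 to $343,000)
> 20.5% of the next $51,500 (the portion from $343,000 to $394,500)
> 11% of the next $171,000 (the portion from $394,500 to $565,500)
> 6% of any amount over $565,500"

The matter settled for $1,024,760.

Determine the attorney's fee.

$159,868.10

First $49,000 at 34.5% = $16,905.00
Next $184,500 at 31.5% = $58,117.50
Next $109,500 at 25.5% = $27,922.50
Next $51,500 at 20.5% = $10,557.50
Next $171,000 at 11% = $18,810.00
Remaining $459,260 at 6% = $27,555.60
Fee: $16,905.00 + $58,117.50 + $27,922.50 + $10,557.50 + $18,810.00 + $27,555.60 = $159,868.10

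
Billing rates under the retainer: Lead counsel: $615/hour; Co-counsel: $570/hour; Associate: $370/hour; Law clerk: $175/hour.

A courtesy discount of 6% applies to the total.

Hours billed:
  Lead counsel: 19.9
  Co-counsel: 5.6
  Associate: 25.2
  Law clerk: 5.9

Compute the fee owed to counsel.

Lead counsel: 19.9 × $615 = $12,238.50
Co-counsel: 5.6 × $570 = $3,192.00
Associate: 25.2 × $370 = $9,324.00
Law clerk: 5.9 × $175 = $1,032.50
Subtotal: $25,787.00
Less 6% discount: −$1,547.22
Total: $25,787.00 − $1,547.22 = $24,239.78

$24,239.78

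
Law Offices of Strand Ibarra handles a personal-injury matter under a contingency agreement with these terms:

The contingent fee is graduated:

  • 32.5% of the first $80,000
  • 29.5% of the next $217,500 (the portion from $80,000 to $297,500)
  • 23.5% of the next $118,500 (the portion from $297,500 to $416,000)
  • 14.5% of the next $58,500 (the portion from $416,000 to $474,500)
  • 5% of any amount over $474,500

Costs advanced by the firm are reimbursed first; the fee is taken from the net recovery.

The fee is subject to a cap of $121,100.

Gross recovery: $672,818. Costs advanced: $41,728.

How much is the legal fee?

$121,100.00

Fee base (net of costs): $672,818 − $41,728 = $631,090
First $80,000 at 32.5% = $26,000.00
Next $217,500 at 29.5% = $64,162.50
Next $118,500 at 23.5% = $27,847.50
Next $58,500 at 14.5% = $8,482.50
Remaining $156,590 at 5% = $7,829.50
Fee: $26,000.00 + $64,162.50 + $27,847.50 + $8,482.50 + $7,829.50 = $134,322.00
$134,322.00 exceeds the $121,100 cap, so the fee is capped at $121,100.00.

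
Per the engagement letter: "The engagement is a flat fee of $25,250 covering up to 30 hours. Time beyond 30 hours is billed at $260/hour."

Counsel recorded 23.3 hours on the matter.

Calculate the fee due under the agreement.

23.3 hours is within the 30-hour scope; only the flat fee applies.

$25,250.00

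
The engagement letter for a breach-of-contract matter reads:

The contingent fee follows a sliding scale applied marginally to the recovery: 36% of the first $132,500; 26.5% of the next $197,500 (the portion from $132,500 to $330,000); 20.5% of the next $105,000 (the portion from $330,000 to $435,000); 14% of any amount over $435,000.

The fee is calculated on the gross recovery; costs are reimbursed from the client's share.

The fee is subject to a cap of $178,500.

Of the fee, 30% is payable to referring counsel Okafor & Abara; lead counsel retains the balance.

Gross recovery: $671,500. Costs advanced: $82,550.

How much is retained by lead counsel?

$108,270.75

Fee base is the gross recovery, $671,500; costs are reimbursed separately.
First $132,500 at 36% = $47,700.00
Next $197,500 at 26.5% = $52,337.50
Next $105,000 at 20.5% = $21,525.00
Remaining $236,500 at 14% = $33,110.00
Fee: $47,700.00 + $52,337.50 + $21,525.00 + $33,110.00 = $154,672.50
$154,672.50 is under the $178,500 cap.
Referral share: 30% of $154,672.50 = $46,401.75; lead counsel retains $154,672.50 − $46,401.75 = $108,270.75.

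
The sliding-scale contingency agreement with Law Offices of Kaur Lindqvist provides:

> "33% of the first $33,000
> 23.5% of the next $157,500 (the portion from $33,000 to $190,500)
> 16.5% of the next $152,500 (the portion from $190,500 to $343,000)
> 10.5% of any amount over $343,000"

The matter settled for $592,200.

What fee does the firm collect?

First $33,000 at 33% = $10,890.00
Next $157,500 at 23.5% = $37,012.50
Next $152,500 at 16.5% = $25,162.50
Remaining $249,200 at 10.5% = $26,166.00
Fee: $10,890.00 + $37,012.50 + $25,162.50 + $26,166.00 = $99,231.00

$99,231.00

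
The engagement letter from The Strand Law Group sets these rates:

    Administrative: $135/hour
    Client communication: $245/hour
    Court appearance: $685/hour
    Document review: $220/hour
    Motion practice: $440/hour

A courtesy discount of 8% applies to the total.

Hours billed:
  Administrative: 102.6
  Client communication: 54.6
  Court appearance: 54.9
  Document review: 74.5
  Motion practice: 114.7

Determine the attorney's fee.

$121,157.10

Administrative: 102.6 × $135 = $13,851.00
Client communication: 54.6 × $245 = $13,377.00
Court appearance: 54.9 × $685 = $37,606.50
Document review: 74.5 × $220 = $16,390.00
Motion practice: 114.7 × $440 = $50,468.00
Subtotal: $131,692.50
Less 8% discount: −$10,535.40
Total: $131,692.50 − $10,535.40 = $121,157.10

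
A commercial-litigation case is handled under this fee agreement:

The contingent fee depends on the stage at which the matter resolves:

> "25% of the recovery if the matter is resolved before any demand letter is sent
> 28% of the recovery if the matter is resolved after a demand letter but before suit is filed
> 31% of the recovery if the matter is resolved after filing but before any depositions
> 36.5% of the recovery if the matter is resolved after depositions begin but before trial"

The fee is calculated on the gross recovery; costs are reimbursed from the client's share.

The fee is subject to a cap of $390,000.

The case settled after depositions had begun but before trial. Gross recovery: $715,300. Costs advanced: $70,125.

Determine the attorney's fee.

$261,084.50

Fee base is the gross recovery, $715,300; costs are reimbursed separately.
The matter settled after depositions had begun but before trial, so the 36.5% rate applies.
$715,300 × 36.5% = $261,084.50
$261,084.50 is under the $390,000 cap.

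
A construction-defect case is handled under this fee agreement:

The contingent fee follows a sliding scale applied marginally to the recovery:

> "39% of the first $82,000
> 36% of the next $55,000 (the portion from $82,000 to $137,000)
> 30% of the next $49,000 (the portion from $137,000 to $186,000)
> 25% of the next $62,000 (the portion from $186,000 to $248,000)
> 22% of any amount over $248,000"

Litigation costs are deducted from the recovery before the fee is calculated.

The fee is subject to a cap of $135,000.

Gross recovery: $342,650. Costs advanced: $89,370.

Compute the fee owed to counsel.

$83,141.60

Fee base (net of costs): $342,650 − $89,370 = $253,280
First $82,000 at 39% = $31,980.00
Next $55,000 at 36% = $19,800.00
Next $49,000 at 30% = $14,700.00
Next $62,000 at 25% = $15,500.00
Remaining $5,280 at 22% = $1,161.60
Fee: $31,980.00 + $19,800.00 + $14,700.00 + $15,500.00 + $1,161.60 = $83,141.60
$83,141.60 is under the $135,000 cap.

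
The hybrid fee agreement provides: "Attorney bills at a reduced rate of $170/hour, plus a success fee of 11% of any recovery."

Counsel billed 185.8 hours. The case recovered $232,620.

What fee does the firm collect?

Hourly: 185.8 × $170 = $31,586.00
Success fee: 11% of $232,620 = $25,588.20
Total: $31,586.00 + $25,588.20 = $57,174.20

$57,174.20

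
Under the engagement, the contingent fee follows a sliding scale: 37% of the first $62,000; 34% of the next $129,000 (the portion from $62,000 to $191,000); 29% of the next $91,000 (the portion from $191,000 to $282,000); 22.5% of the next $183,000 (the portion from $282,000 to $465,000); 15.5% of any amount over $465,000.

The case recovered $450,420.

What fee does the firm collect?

First $62,000 at 37% = $22,940.00
Next $129,000 at 34% = $43,860.00
Next $91,000 at 29% = $26,390.00
Remaining $168,420 at 22.5% = $37,894.50
Fee: $22,940.00 + $43,860.00 + $26,390.00 + $37,894.50 = $131,084.50

$131,084.50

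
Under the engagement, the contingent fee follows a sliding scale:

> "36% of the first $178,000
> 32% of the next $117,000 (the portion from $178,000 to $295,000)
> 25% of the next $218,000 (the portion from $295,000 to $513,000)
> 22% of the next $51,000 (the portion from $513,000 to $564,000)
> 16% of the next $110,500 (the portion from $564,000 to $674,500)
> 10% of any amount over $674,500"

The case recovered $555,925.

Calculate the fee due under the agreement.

First $178,000 at 36% = $64,080.00
Next $117,000 at 32% = $37,440.00
Next $218,000 at 25% = $54,500.00
Remaining $42,925 at 22% = $9,443.50
Fee: $64,080.00 + $37,440.00 + $54,500.00 + $9,443.50 = $165,463.50

$165,463.50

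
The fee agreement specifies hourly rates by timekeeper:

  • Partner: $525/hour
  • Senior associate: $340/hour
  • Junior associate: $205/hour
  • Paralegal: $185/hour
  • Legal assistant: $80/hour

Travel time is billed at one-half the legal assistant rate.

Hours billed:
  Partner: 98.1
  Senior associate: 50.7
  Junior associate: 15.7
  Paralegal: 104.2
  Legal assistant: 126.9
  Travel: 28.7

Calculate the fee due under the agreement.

Partner: 98.1 × $525 = $51,502.50
Senior associate: 50.7 × $340 = $17,238.00
Junior associate: 15.7 × $205 = $3,218.50
Paralegal: 104.2 × $185 = $19,277.00
Legal assistant: 126.9 × $80 = $10,152.00
Subtotal: $51,502.50 + $17,238.00 + $3,218.50 + $19,277.00 + $10,152.00 = $101,388.00
Travel: 28.7 × ($80 ÷ 2) = 28.7 × $40.00 = $1,148.00
Total: $101,388.00 + $1,148.00 = $102,536.00

$102,536.00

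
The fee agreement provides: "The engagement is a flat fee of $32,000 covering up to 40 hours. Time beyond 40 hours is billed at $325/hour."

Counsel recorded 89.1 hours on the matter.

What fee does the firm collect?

$47,957.50

Flat fee: $32,000.00
Excess hours: 89.1 − 40 = 49.1
Overrun: 49.1 × $325 = $15,957.50
Total: $32,000.00 + $15,957.50 = $47,957.50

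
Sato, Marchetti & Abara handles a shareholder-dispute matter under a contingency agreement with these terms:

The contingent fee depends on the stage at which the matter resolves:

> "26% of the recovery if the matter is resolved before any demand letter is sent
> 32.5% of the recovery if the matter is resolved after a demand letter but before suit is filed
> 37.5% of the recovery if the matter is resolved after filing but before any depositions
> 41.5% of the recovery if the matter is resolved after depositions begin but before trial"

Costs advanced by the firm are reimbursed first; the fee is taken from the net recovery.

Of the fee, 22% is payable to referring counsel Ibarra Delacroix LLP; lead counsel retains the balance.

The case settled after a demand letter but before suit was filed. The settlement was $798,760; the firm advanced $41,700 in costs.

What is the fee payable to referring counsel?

$54,129.79

Fee base (net of costs): $798,760 − $41,700 = $757,060
The matter settled after a demand letter but before suit was filed, so the 32.5% rate applies.
$757,060 × 32.5% = $246,044.50
Referral share: 22% of $246,044.50 = $54,129.79; lead counsel retains $246,044.50 − $54,129.79 = $191,914.71.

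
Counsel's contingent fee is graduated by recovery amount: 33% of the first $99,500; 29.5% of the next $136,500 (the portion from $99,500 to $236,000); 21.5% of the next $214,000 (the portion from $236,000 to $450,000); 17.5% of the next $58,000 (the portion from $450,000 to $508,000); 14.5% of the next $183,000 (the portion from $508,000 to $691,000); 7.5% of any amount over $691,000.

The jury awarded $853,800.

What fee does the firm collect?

First $99,500 at 33% = $32,835.00
Next $136,500 at 29.5% = $40,267.50
Next $214,000 at 21.5% = $46,010.00
Next $58,000 at 17.5% = $10,150.00
Next $183,000 at 14.5% = $26,535.00
Remaining $162,800 at 7.5% = $12,210.00
Fee: $32,835.00 + $40,267.50 + $46,010.00 + $10,150.00 + $26,535.00 + $12,210.00 = $168,007.50

$168,007.50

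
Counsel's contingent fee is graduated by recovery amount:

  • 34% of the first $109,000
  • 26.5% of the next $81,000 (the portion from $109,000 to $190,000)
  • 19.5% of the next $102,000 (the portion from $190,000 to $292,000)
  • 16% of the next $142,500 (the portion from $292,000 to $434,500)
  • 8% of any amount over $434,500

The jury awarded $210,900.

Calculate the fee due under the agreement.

$62,600.50

First $109,000 at 34% = $37,060.00
Next $81,000 at 26.5% = $21,465.00
Remaining $20,900 at 19.5% = $4,075.50
Fee: $37,060.00 + $21,465.00 + $4,075.50 = $62,600.50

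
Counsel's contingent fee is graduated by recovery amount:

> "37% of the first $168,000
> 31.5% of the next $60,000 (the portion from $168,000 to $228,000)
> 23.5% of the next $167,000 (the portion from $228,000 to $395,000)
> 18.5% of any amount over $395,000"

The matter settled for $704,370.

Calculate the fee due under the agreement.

First $168,000 at 37% = $62,160.00
Next $60,000 at 31.5% = $18,900.00
Next $167,000 at 23.5% = $39,245.00
Remaining $309,370 at 18.5% = $57,233.45
Fee: $62,160.00 + $18,900.00 + $39,245.00 + $57,233.45 = $177,538.45

$177,538.45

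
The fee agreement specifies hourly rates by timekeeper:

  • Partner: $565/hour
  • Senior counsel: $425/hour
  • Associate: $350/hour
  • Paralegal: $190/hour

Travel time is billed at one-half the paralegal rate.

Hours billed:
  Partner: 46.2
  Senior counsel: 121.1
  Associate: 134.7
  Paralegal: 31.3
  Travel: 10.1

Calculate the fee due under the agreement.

$131,622.00

Partner: 46.2 × $565 = $26,103.00
Senior counsel: 121.1 × $425 = $51,467.50
Associate: 134.7 × $350 = $47,145.00
Paralegal: 31.3 × $190 = $5,947.00
Subtotal: $26,103.00 + $51,467.50 + $47,145.00 + $5,947.00 = $130,662.50
Travel: 10.1 × ($190 ÷ 2) = 10.1 × $95.00 = $959.50
Total: $130,662.50 + $959.50 = $131,622.00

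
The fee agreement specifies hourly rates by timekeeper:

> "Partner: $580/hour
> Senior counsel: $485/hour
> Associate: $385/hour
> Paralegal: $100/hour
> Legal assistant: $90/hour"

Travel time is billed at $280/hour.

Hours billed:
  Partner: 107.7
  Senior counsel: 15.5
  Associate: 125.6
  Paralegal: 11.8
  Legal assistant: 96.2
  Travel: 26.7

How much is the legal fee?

$135,653.50

Partner: 107.7 × $580 = $62,466.00
Senior counsel: 15.5 × $485 = $7,517.50
Associate: 125.6 × $385 = $48,356.00
Paralegal: 11.8 × $100 = $1,180.00
Legal assistant: 96.2 × $90 = $8,658.00
Subtotal: $62,466.00 + $7,517.50 + $48,356.00 + $1,180.00 + $8,658.00 = $128,177.50
Travel: 26.7 × $280 = $7,476.00
Total: $128,177.50 + $7,476.00 = $135,653.50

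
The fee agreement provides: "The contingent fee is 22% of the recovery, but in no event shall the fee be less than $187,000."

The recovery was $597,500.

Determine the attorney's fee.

22% of $597,500 = $131,450.00
That is below the $187,000 minimum, so the minimum applies.

$187,000.00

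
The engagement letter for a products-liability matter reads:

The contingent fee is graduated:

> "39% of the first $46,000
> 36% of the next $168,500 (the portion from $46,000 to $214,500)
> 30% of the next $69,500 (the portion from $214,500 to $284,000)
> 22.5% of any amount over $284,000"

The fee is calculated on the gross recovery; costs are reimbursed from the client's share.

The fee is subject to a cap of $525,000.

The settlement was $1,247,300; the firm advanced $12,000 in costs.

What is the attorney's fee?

$316,192.50

Fee base is the gross recovery, $1,247,300; costs are reimbursed separately.
First $46,000 at 39% = $17,940.00
Next $168,500 at 36% = $60,660.00
Next $69,500 at 30% = $20,850.00
Remaining $963,300 at 22.5% = $216,742.50
Fee: $17,940.00 + $60,660.00 + $20,850.00 + $216,742.50 = $316,192.50
$316,192.50 is under the $525,000 cap.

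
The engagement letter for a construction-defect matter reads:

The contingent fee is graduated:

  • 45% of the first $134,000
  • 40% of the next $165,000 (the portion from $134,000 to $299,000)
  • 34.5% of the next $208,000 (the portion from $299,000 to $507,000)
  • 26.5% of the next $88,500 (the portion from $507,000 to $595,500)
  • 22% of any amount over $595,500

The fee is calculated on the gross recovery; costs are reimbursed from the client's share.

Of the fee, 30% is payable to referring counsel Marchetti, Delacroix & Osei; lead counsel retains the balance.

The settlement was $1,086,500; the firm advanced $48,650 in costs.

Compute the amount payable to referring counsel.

Fee base is the gross recovery, $1,086,500; costs are reimbursed separately.
First $134,000 at 45% = $60,300.00
Next $165,000 at 40% = $66,000.00
Next $208,000 at 34.5% = $71,760.00
Next $88,500 at 26.5% = $23,452.50
Remaining $491,000 at 22% = $108,020.00
Fee: $60,300.00 + $66,000.00 + $71,760.00 + $23,452.50 + $108,020.00 = $329,532.50
Referral share: 30% of $329,532.50 = $98,859.75; lead counsel retains $329,532.50 − $98,859.75 = $230,672.75.

$98,859.75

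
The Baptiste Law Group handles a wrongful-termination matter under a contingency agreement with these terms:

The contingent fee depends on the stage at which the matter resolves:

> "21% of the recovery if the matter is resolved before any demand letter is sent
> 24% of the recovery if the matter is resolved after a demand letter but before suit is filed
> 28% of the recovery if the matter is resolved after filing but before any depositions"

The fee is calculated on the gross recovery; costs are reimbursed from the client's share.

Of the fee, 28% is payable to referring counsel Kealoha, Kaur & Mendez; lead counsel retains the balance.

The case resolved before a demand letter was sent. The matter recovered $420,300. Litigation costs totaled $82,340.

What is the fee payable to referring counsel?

$24,713.64

Fee base is the gross recovery, $420,300; costs are reimbursed separately.
The matter resolved before a demand letter was sent, so the 21% rate applies.
$420,300 × 21% = $88,263.00
Referral share: 28% of $88,263.00 = $24,713.64; lead counsel retains $88,263.00 − $24,713.64 = $63,549.36.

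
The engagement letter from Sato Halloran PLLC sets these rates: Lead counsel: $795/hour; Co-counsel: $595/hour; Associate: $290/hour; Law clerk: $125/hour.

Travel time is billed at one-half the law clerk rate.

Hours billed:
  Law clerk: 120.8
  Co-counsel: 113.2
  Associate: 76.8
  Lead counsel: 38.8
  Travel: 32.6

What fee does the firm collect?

$137,609.50

Lead counsel: 38.8 × $795 = $30,846.00
Co-counsel: 113.2 × $595 = $67,354.00
Associate: 76.8 × $290 = $22,272.00
Law clerk: 120.8 × $125 = $15,100.00
Subtotal: $30,846.00 + $67,354.00 + $22,272.00 + $15,100.00 = $135,572.00
Travel: 32.6 × ($125 ÷ 2) = 32.6 × $62.50 = $2,037.50
Total: $135,572.00 + $2,037.50 = $137,609.50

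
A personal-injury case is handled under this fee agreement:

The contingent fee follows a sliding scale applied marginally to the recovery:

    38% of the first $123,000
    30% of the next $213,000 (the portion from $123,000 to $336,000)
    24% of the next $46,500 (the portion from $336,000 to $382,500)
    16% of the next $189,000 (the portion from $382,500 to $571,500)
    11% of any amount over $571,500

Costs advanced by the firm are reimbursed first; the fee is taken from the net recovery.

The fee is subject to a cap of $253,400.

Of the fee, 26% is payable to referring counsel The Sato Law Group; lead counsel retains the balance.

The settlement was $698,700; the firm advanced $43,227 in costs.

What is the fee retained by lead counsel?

$119,345.00

Fee base (net of costs): $698,700 − $43,227 = $655,473
First $123,000 at 38% = $46,740.00
Next $213,000 at 30% = $63,900.00
Next $46,500 at 24% = $11,160.00
Next $189,000 at 16% = $30,240.00
Remaining $83,973 at 11% = $9,237.03
Fee: $46,740.00 + $63,900.00 + $11,160.00 + $30,240.00 + $9,237.03 = $161,277.03
$161,277.03 is under the $253,400 cap.
Referral share: 26% of $161,277.03 = $41,932.03; lead counsel retains $161,277.03 − $41,932.03 = $119,345.00.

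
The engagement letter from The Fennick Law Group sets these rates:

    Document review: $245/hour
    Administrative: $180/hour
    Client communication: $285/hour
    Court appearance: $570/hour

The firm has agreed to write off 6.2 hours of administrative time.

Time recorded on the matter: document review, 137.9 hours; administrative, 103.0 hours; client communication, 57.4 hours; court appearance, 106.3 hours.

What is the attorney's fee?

$128,159.50

Document review: 137.9 × $245 = $33,785.50
Administrative: 103.0 × $180 = $18,540.00
Client communication: 57.4 × $285 = $16,359.00
Court appearance: 106.3 × $570 = $60,591.00
Subtotal: $129,275.50
Write-off: 6.2 × $180 = $1,116.00
Total: $129,275.50 − $1,116.00 = $128,159.50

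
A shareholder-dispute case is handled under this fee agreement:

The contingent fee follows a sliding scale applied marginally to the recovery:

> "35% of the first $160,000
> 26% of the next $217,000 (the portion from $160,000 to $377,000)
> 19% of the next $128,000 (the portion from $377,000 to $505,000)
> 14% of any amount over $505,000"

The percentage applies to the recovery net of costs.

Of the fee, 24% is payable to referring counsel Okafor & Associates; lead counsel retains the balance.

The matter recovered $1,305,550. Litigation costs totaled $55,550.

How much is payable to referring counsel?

$57,849.60

Fee base (net of costs): $1,305,550 − $55,550 = $1,250,000
First $160,000 at 35% = $56,000.00
Next $217,000 at 26% = $56,420.00
Next $128,000 at 19% = $24,320.00
Remaining $745,000 at 14% = $104,300.00
Fee: $56,000.00 + $56,420.00 + $24,320.00 + $104,300.00 = $241,040.00
Referral share: 24% of $241,040.00 = $57,849.60; lead counsel retains $241,040.00 − $57,849.60 = $183,190.40.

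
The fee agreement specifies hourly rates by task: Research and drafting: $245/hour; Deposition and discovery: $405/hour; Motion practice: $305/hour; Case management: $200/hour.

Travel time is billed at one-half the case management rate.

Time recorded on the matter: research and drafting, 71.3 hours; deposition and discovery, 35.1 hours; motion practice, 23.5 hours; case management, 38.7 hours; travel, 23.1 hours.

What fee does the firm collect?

Research and drafting: 71.3 × $245 = $17,468.50
Deposition and discovery: 35.1 × $405 = $14,215.50
Motion practice: 23.5 × $305 = $7,167.50
Case management: 38.7 × $200 = $7,740.00
Subtotal: $17,468.50 + $14,215.50 + $7,167.50 + $7,740.00 = $46,591.50
Travel: 23.1 × ($200 ÷ 2) = 23.1 × $100.00 = $2,310.00
Total: $46,591.50 + $2,310.00 = $48,901.50

$48,901.50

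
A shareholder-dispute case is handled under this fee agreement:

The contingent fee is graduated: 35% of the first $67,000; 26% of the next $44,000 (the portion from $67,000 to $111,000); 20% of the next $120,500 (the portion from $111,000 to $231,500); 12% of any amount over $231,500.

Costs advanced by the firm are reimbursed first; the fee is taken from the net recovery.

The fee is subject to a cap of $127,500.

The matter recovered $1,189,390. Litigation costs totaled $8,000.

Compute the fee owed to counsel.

Fee base (net of costs): $1,189,390 − $8,000 = $1,181,390
First $67,000 at 35% = $23,450.00
Next $44,000 at 26% = $11,440.00
Next $120,500 at 20% = $24,100.00
Remaining $949,890 at 12% = $113,986.80
Fee: $23,450.00 + $11,440.00 + $24,100.00 + $113,986.80 = $172,976.80
$172,976.80 exceeds the $127,500 cap, so the fee is capped at $127,500.00.

$127,500.00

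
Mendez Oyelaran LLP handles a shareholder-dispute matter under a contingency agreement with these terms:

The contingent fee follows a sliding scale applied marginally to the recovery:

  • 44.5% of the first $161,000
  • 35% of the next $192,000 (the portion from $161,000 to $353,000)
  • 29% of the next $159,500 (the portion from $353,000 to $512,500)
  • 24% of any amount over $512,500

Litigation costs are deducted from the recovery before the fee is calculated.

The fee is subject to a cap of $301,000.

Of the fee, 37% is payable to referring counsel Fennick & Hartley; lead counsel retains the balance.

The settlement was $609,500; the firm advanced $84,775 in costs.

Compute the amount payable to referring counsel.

Fee base (net of costs): $609,500 − $84,775 = $524,725
First $161,000 at 44.5% = $71,645.00
Next $192,000 at 35% = $67,200.00
Next $159,500 at 29% = $46,255.00
Remaining $12,225 at 24% = $2,934.00
Fee: $71,645.00 + $67,200.00 + $46,255.00 + $2,934.00 = $188,034.00
$188,034.00 is under the $301,000 cap.
Referral share: 37% of $188,034.00 = $69,572.58; lead counsel retains $188,034.00 − $69,572.58 = $118,461.42.

$69,572.58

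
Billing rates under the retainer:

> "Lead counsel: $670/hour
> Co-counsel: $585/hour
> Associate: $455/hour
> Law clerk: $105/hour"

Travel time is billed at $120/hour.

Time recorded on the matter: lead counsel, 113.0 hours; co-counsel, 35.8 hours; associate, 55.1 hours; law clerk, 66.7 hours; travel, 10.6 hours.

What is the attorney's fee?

Lead counsel: 113.0 × $670 = $75,710.00
Co-counsel: 35.8 × $585 = $20,943.00
Associate: 55.1 × $455 = $25,070.50
Law clerk: 66.7 × $105 = $7,003.50
Subtotal: $75,710.00 + $20,943.00 + $25,070.50 + $7,003.50 = $128,727.00
Travel: 10.6 × $120 = $1,272.00
Total: $128,727.00 + $1,272.00 = $129,999.00

$129,999.00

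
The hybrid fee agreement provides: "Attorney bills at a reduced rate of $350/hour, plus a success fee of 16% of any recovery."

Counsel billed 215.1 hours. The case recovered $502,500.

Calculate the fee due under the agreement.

Hourly: 215.1 × $350 = $75,285.00
Success fee: 16% of $502,500 = $80,400.00
Total: $75,285.00 + $80,400.00 = $155,685.00

$155,685.00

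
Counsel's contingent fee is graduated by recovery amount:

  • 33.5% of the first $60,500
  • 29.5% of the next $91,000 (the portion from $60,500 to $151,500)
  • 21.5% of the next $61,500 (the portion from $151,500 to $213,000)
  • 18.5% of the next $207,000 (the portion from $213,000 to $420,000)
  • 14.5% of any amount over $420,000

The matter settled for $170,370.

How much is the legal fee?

$51,169.55

First $60,500 at 33.5% = $20,267.50
Next $91,000 at 29.5% = $26,845.00
Remaining $18,870 at 21.5% = $4,057.05
Fee: $20,267.50 + $26,845.00 + $4,057.05 = $51,169.55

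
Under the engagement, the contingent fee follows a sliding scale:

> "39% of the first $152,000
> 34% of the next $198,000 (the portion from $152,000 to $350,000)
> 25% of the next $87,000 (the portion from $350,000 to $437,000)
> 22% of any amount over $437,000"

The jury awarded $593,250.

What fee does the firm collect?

First $152,000 at 39% = $59,280.00
Next $198,000 at 34% = $67,320.00
Next $87,000 at 25% = $21,750.00
Remaining $156,250 at 22% = $34,375.00
Fee: $59,280.00 + $67,320.00 + $21,750.00 + $34,375.00 = $182,725.00

$182,725.00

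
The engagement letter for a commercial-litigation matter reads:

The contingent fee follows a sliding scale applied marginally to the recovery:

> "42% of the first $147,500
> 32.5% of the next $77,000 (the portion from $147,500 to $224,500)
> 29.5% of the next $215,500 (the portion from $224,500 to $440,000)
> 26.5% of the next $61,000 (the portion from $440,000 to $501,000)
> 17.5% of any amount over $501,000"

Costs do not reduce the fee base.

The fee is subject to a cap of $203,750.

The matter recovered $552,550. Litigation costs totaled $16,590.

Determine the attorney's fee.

Fee base is the gross recovery, $552,550; costs are reimbursed separately.
First $147,500 at 42% = $61,950.00
Next $77,000 at 32.5% = $25,025.00
Next $215,500 at 29.5% = $63,572.50
Next $61,000 at 26.5% = $16,165.00
Remaining $51,550 at 17.5% = $9,021.25
Fee: $61,950.00 + $25,025.00 + $63,572.50 + $16,165.00 + $9,021.25 = $175,733.75
$175,733.75 is under the $203,750 cap.

$175,733.75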